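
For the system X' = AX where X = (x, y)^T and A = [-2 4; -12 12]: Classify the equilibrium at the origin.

A = [[-2,4],[-12,12]]; det(A-λI) = λ^2 - 10λ + 24.
λ = 6, 4: both positive.

unstable node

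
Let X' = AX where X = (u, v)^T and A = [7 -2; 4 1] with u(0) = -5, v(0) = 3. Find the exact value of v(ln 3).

A = [[7,-2],[4,1]]; eigenvalues λ = 5, 3.
Eigenvectors: (-1,-1) for λ=5, (-1,-2) for λ=3.
From the initial condition, c_1 = 13, c_2 = -8.
v(ln 3) = (13)(3^5)(-1) + (-8)(3^3)(-2) = -2727.

-2727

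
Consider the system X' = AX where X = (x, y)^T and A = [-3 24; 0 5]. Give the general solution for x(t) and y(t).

x(t) = K_1e^(-3t) - 3K_2e^(5t), y(t) = -K_2e^(5t)

Coefficient matrix A = [[-3, 24], [0, 5]].
Characteristic polynomial det(A - λI) = λ^2 - 2λ - 15 = 0.
Eigenvalues λ = -3, 5.
For λ=-3: (A-λI) row 1 is [0, 24], so an eigenvector is (1, 0).
For λ=5: (A-λI) row 1 is [-8, 24], so an eigenvector is (-3, -1).
General solution: K_1e^(-3t)(1,0) + K_2e^(5t)(-3,-1).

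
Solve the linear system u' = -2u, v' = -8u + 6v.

u(t) = -c_2e^(-2t), v(t) = c_1e^(6t) - c_2e^(-2t)

Coefficient matrix A = [[-2, 0], [-8, 6]].
Characteristic polynomial det(A - λI) = λ^2 - 4λ - 12 = 0.
Eigenvalues λ = 6, -2.
For λ=6: (A-λI) row 1 is [-8, 0], so an eigenvector is (0, 1).
For λ=-2: (A-λI) row 2 is [-8, 8], so an eigenvector is (-1, -1).
General solution: c_1e^(6t)(0,1) + c_2e^(-2t)(-1,-1).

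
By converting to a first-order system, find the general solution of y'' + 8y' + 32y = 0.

y(t) = C_1e^(-4t)cos(4t) + C_2e^(-4t)sin(4t)

Let x_1 = y, x_2 = y'. Then x_1' = x_2 and x_2' = -32x_1 - 8x_2.
A = [[0,1],[-32,-8]]; det(A-λI) = λ^2 + 8λ + 32.
Eigenvalues λ = -4 ± 4i.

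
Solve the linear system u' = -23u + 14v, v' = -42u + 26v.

u(t) = C_1e^(5t) - 2C_2e^(-2t), v(t) = 2C_1e^(5t) - 3C_2e^(-2t)

Coefficient matrix A = [[-23, 14], [-42, 26]].
Characteristic polynomial det(A - λI) = λ^2 - 3λ - 10 = 0.
Eigenvalues λ = 5, -2.
For λ=5: (A-λI) row 1 is [-28, 14], so an eigenvector is (1, 2).
For λ=-2: (A-λI) row 1 is [-21, 14], so an eigenvector is (-2, -3).
General solution: C_1e^(5t)(1,2) + C_2e^(-2t)(-2,-3).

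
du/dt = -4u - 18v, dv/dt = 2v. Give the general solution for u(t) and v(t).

Coefficient matrix A = [[-4, -18], [0, 2]].
Characteristic polynomial det(A - λI) = λ^2 + 2λ - 8 = 0.
Eigenvalues λ = -4, 2.
For λ=-4: (A-λI) row 1 is [0, -18], so an eigenvector is (-1, 0).
For λ=2: (A-λI) row 1 is [-6, -18], so an eigenvector is (3, -1).
General solution: C_1e^(-4t)(-1,0) + C_2e^(2t)(3,-1).

u(t) = -C_1e^(-4t) + 3C_2e^(2t), v(t) = -C_2e^(2t)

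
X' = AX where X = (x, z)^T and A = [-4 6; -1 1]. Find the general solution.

x(t) = 2K_1e^(-t) - 3K_2e^(-2t), z(t) = K_1e^(-t) - K_2e^(-2t)

Coefficient matrix A = [[-4, 6], [-1, 1]].
Characteristic polynomial det(A - λI) = λ^2 + 3λ + 2 = 0.
Eigenvalues λ = -1, -2.
For λ=-1: (A-λI) row 1 is [-3, 6], so an eigenvector is (2, 1).
For λ=-2: (A-λI) row 1 is [-2, 6], so an eigenvector is (-3, -1).
General solution: K_1e^(-t)(2,1) + K_2e^(-2t)(-3,-1).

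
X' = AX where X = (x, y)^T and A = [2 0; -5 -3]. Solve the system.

x(t) = -K_2e^(2t), y(t) = K_1e^(-3t) + K_2e^(2t)

Coefficient matrix A = [[2, 0], [-5, -3]].
Characteristic polynomial det(A - λI) = λ^2 + λ - 6 = 0.
Eigenvalues λ = -3, 2.
For λ=-3: (A-λI) row 1 is [5, 0], so an eigenvector is (0, 1).
For λ=2: (A-λI) row 2 is [-5, -5], so an eigenvector is (-1, 1).
General solution: K_1e^(-3t)(0,1) + K_2e^(2t)(-1,1).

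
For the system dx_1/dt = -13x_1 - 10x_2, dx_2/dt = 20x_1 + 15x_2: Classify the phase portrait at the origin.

unstable spiral

A = [[-13,-10],[20,15]]; det(A-λI) = λ^2 - 2λ + 5.
λ = 1 ± 2i: positive real part.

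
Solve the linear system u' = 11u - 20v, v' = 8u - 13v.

u(t) = c_1e^(-t)sin(4t) + 2c_1e^(-t)cos(4t) + 2c_2e^(-t)sin(4t) - c_2e^(-t)cos(4t), v(t) = c_1e^(-t)sin(4t) + c_1e^(-t)cos(4t) + c_2e^(-t)sin(4t) - c_2e^(-t)cos(4t)

Coefficient matrix A = [[11, -20], [8, -13]].
Characteristic polynomial det(A - λI) = λ^2 + 2λ + 17 = 0.
Eigenvalues λ = -1 ± 4i (complex conjugate pair).
For λ=-1+4i: an eigenvector is (2,1) - i(1,1) = (2 - i, 1 - i).
A real fundamental pair from Re and Im of e^((-1+4i)t)v: X_1 = e^(-t)(cos(4t)·(2,1) + sin(4t)·(1,1)), X_2 = e^(-t)(sin(4t)·(2,1) - cos(4t)·(1,1)).
General solution: c_1X_1 + c_2X_2.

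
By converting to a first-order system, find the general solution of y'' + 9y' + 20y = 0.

Let x_1 = y, x_2 = y'. Then x_1' = x_2 and x_2' = -20x_1 - 9x_2.
A = [[0,1],[-20,-9]]; det(A-λI) = λ^2 + 9λ + 20.
Eigenvalues λ = -4, -5 with eigenvectors (1,-4), (1,-5).

y(t) = K_1e^(-4t) + K_2e^(-5t)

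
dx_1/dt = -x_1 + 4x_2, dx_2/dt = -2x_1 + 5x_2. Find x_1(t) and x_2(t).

Coefficient matrix A = [[-1, 4], [-2, 5]].
Characteristic polynomial det(A - λI) = λ^2 - 4λ + 3 = 0.
Eigenvalues λ = 1, 3.
For λ=1: (A-λI) row 1 is [-2, 4], so an eigenvector is (2, 1).
For λ=3: (A-λI) row 1 is [-4, 4], so an eigenvector is (-1, -1).
General solution: C_1e^(t)(2,1) + C_2e^(3t)(-1,-1).

x_1(t) = 2C_1e^(t) - C_2e^(3t), x_2(t) = C_1e^(t) - C_2e^(3t)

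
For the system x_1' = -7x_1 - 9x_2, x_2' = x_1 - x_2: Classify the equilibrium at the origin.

A = [[-7,-9],[1,-1]]; det(A-λI) = λ^2 + 8λ + 16.
repeated λ = -4 with a single eigenvector.

stable improper node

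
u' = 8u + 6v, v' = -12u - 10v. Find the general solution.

u(t) = -K_1e^(2t) - K_2e^(-4t), v(t) = K_1e^(2t) + 2K_2e^(-4t)

Coefficient matrix A = [[8, 6], [-12, -10]].
Characteristic polynomial det(A - λI) = λ^2 + 2λ - 8 = 0.
Eigenvalues λ = 2, -4.
For λ=2: (A-λI) row 1 is [6, 6], so an eigenvector is (-1, 1).
For λ=-4: (A-λI) row 1 is [12, 6], so an eigenvector is (-1, 2).
General solution: K_1e^(2t)(-1,1) + K_2e^(-4t)(-1,2).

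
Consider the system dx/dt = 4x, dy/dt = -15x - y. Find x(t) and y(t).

x(t) = -K_2e^(4t), y(t) = -K_1e^(-t) + 3K_2e^(4t)

Coefficient matrix A = [[4, 0], [-15, -1]].
Characteristic polynomial det(A - λI) = λ^2 - 3λ - 4 = 0.
Eigenvalues λ = -1, 4.
For λ=-1: (A-λI) row 1 is [5, 0], so an eigenvector is (0, -1).
For λ=4: (A-λI) row 2 is [-15, -5], so an eigenvector is (-1, 3).
General solution: K_1e^(-t)(0,-1) + K_2e^(4t)(-1,3).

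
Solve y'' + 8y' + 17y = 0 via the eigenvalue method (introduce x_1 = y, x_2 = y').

Let x_1 = y, x_2 = y'. Then x_1' = x_2 and x_2' = -17x_1 - 8x_2.
A = [[0,1],[-17,-8]]; det(A-λI) = λ^2 + 8λ + 17.
Eigenvalues λ = -4 ± i.

y(t) = c_1e^(-4t)cos(t) + c_2e^(-4t)sin(t)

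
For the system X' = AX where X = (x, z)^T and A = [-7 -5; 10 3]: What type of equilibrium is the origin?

stable spiral

A = [[-7,-5],[10,3]]; det(A-λI) = λ^2 + 4λ + 29.
λ = -2 ± 5i: negative real part.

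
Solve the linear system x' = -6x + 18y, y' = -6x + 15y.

Coefficient matrix A = [[-6, 18], [-6, 15]].
Characteristic polynomial det(A - λI) = λ^2 - 9λ + 18 = 0.
Eigenvalues λ = 6, 3.
For λ=6: (A-λI) row 1 is [-12, 18], so an eigenvector is (-3, -2).
For λ=3: (A-λI) row 1 is [-9, 18], so an eigenvector is (-2, -1).
General solution: c_1e^(6t)(-3,-2) + c_2e^(3t)(-2,-1).

x(t) = -3c_1e^(6t) - 2c_2e^(3t), y(t) = -2c_1e^(6t) - c_2e^(3t)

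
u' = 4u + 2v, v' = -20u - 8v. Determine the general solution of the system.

u(t) = -c_1e^(-2t)sin(2t) + c_2e^(-2t)cos(2t), v(t) = 3c_1e^(-2t)sin(2t) - c_1e^(-2t)cos(2t) - c_2e^(-2t)sin(2t) - 3c_2e^(-2t)cos(2t)

Coefficient matrix A = [[4, 2], [-20, -8]].
Characteristic polynomial det(A - λI) = λ^2 + 4λ + 8 = 0.
Eigenvalues λ = -2 ± 2i (complex conjugate pair).
For λ=-2+2i: an eigenvector is (0,-1) - i(-1,3) = (0 + i, -1 - 3i).
A real fundamental pair from Re and Im of e^((-2+2i)t)v: X_1 = e^(-2t)(cos(2t)·(0,-1) + sin(2t)·(-1,3)), X_2 = e^(-2t)(sin(2t)·(0,-1) - cos(2t)·(-1,3)).
General solution: c_1X_1 + c_2X_2.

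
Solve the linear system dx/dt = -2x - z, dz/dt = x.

Coefficient matrix A = [[-2, -1], [1, 0]].
Characteristic polynomial det(A - λI) = λ^2 + 2λ + 1 = 0.
Single eigenvalue λ = -1 with algebraic multiplicity 2.
Eigenvector v = (-1,1); generalized eigenvector w with (A-λI)w=v is (2,-1).
General solution: e^(-t)[c_1·v + c_2·(t·v + w)].

x(t) = -c_1e^(-t) - c_2te^(-t) + 2c_2e^(-t), z(t) = c_1e^(-t) + c_2te^(-t) - c_2e^(-t)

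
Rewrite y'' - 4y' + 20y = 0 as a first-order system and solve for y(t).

y(t) = c_1e^(2t)cos(4t) + c_2e^(2t)sin(4t)

Let x_1 = y, x_2 = y'. Then x_1' = x_2 and x_2' = -20x_1 + 4x_2.
A = [[0,1],[-20,4]]; det(A-λI) = λ^2 - 4λ + 20.
Eigenvalues λ = 2 ± 4i.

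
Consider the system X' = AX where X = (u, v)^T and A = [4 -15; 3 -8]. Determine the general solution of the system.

Coefficient matrix A = [[4, -15], [3, -8]].
Characteristic polynomial det(A - λI) = λ^2 + 4λ + 13 = 0.
Eigenvalues λ = -2 ± 3i (complex conjugate pair).
For λ=-2+3i: an eigenvector is (2,1) - i(-1,0) = (2 + i, 1).
A real fundamental pair from Re and Im of e^((-2+3i)t)v: X_1 = e^(-2t)(cos(3t)·(2,1) + sin(3t)·(-1,0)), X_2 = e^(-2t)(sin(3t)·(2,1) - cos(3t)·(-1,0)).
General solution: K_1X_1 + K_2X_2.

u(t) = -K_1e^(-2t)sin(3t) + 2K_1e^(-2t)cos(3t) + 2K_2e^(-2t)sin(3t) + K_2e^(-2t)cos(3t), v(t) = K_1e^(-2t)cos(3t) + K_2e^(-2t)sin(3t)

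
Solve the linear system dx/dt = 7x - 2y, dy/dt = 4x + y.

x(t) = c_1e^(3t) + c_2e^(5t), y(t) = 2c_1e^(3t) + c_2e^(5t)

Coefficient matrix A = [[7, -2], [4, 1]].
Characteristic polynomial det(A - λI) = λ^2 - 8λ + 15 = 0.
Eigenvalues λ = 3, 5.
For λ=3: (A-λI) row 1 is [4, -2], so an eigenvector is (1, 2).
For λ=5: (A-λI) row 1 is [2, -2], so an eigenvector is (1, 1).
General solution: c_1e^(3t)(1,2) + c_2e^(5t)(1,1).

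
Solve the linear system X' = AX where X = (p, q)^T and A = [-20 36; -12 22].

p(t) = -2c_1e^(-2t) - 3c_2e^(4t), q(t) = -c_1e^(-2t) - 2c_2e^(4t)

Coefficient matrix A = [[-20, 36], [-12, 22]].
Characteristic polynomial det(A - λI) = λ^2 - 2λ - 8 = 0.
Eigenvalues λ = -2, 4.
For λ=-2: (A-λI) row 1 is [-18, 36], so an eigenvector is (-2, -1).
For λ=4: (A-λI) row 1 is [-24, 36], so an eigenvector is (-3, -2).
General solution: c_1e^(-2t)(-2,-1) + c_2e^(4t)(-3,-2).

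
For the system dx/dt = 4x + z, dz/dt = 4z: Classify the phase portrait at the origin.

A = [[4,1],[0,4]]; det(A-λI) = λ^2 - 8λ + 16.
repeated λ = 4 with a single eigenvector.

unstable improper node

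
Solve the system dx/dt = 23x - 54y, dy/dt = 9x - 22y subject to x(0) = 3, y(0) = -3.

x(t) = 27e^(5t) - 24e^(-4t), y(t) = 9e^(5t) - 12e^(-4t)

Coefficient matrix A = [[23, -54], [9, -22]].
Characteristic polynomial det(A - λI) = λ^2 - λ - 20 = 0.
Eigenvalues λ = 5, -4.
For λ=5: (A-λI) row 1 is [18, -54], so an eigenvector is (-3, -1).
For λ=-4: (A-λI) row 1 is [27, -54], so an eigenvector is (-2, -1).
General solution: C_1e^(5t)(-3,-1) + C_2e^(-4t)(-2,-1).
Applying x(0)=3, y(0)=-3 gives C_1=-9, C_2=12.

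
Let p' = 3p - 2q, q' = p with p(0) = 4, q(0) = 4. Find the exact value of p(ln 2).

A = [[3,-2],[1,0]]; eigenvalues λ = 2, 1.
Eigenvectors: (2,1) for λ=2, (1,1) for λ=1.
From the initial condition, c_1 = 0, c_2 = 4.
p(ln 2) = (0)(2^2)(2) + (4)(2^1)(1) = 8.

8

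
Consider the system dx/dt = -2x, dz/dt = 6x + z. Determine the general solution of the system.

Coefficient matrix A = [[-2, 0], [6, 1]].
Characteristic polynomial det(A - λI) = λ^2 + λ - 2 = 0.
Eigenvalues λ = -2, 1.
For λ=-2: (A-λI) row 2 is [6, 3], so an eigenvector is (1, -2).
For λ=1: (A-λI) row 1 is [-3, 0], so an eigenvector is (0, 1).
General solution: C_1e^(-2t)(1,-2) + C_2e^(t)(0,1).

x(t) = C_1e^(-2t), z(t) = -2C_1e^(-2t) + C_2e^(t)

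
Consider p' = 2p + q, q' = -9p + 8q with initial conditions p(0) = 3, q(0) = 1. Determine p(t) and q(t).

p(t) = -8te^(5t) + 3e^(5t), q(t) = -24te^(5t) + e^(5t)

Coefficient matrix A = [[2, 1], [-9, 8]].
Characteristic polynomial det(A - λI) = λ^2 - 10λ + 25 = 0.
Single eigenvalue λ = 5 with algebraic multiplicity 2.
Eigenvector v = (1,3); generalized eigenvector w with (A-λI)w=v is (-1,-2).
General solution: e^(5t)[c_1·v + c_2·(t·v + w)].
Applying p(0)=3, q(0)=1 gives c_1=-5, c_2=-8.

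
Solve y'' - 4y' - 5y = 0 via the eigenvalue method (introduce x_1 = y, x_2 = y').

y(t) = c_1e^(-t) + c_2e^(5t)

Let x_1 = y, x_2 = y'. Then x_1' = x_2 and x_2' = 5x_1 + 4x_2.
A = [[0,1],[5,4]]; det(A-λI) = λ^2 - 4λ - 5.
Eigenvalues λ = -1, 5 with eigenvectors (1,-1), (1,5).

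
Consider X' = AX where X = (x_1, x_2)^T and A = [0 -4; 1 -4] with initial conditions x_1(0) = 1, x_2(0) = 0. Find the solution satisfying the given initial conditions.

x_1(t) = 2te^(-2t) + e^(-2t), x_2(t) = te^(-2t)

Coefficient matrix A = [[0, -4], [1, -4]].
Characteristic polynomial det(A - λI) = λ^2 + 4λ + 4 = 0.
Single eigenvalue λ = -2 with algebraic multiplicity 2.
Eigenvector v = (-2,-1); generalized eigenvector w with (A-λI)w=v is (-3,-1).
General solution: e^(-2t)[C_1·v + C_2·(t·v + w)].
Applying x_1(0)=1, x_2(0)=0 gives C_1=1, C_2=-1.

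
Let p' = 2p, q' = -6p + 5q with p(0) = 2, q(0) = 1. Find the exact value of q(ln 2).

-80

A = [[2,0],[-6,5]]; eigenvalues λ = 5, 2.
Eigenvectors: (0,-1) for λ=5, (1,2) for λ=2.
From the initial condition, c_1 = 3, c_2 = 2.
q(ln 2) = (3)(2^5)(-1) + (2)(2^2)(2) = -80.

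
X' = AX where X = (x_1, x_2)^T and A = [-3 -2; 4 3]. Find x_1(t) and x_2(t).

x_1(t) = K_1e^(t) + K_2e^(-t), x_2(t) = -2K_1e^(t) - K_2e^(-t)

Coefficient matrix A = [[-3, -2], [4, 3]].
Characteristic polynomial det(A - λI) = λ^2 - 1 = 0.
Eigenvalues λ = 1, -1.
For λ=1: (A-λI) row 1 is [-4, -2], so an eigenvector is (1, -2).
For λ=-1: (A-λI) row 1 is [-2, -2], so an eigenvector is (1, -1).
General solution: K_1e^(t)(1,-2) + K_2e^(-t)(1,-1).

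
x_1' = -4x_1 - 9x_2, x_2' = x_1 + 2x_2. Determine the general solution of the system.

Coefficient matrix A = [[-4, -9], [1, 2]].
Characteristic polynomial det(A - λI) = λ^2 + 2λ + 1 = 0.
Single eigenvalue λ = -1 with algebraic multiplicity 2.
Eigenvector v = (-3,1); generalized eigenvector w with (A-λI)w=v is (1,0).
General solution: e^(-t)[K_1·v + K_2·(t·v + w)].

x_1(t) = -3K_1e^(-t) - 3K_2te^(-t) + K_2e^(-t), x_2(t) = K_1e^(-t) + K_2te^(-t)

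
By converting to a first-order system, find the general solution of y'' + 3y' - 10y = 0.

Let x_1 = y, x_2 = y'. Then x_1' = x_2 and x_2' = 10x_1 - 3x_2.
A = [[0,1],[10,-3]]; det(A-λI) = λ^2 + 3λ - 10.
Eigenvalues λ = -5, 2 with eigenvectors (1,-5), (1,2).

y(t) = C_1e^(-5t) + C_2e^(2t)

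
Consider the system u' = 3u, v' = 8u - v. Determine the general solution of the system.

u(t) = -K_1e^(3t), v(t) = -2K_1e^(3t) + K_2e^(-t)

Coefficient matrix A = [[3, 0], [8, -1]].
Characteristic polynomial det(A - λI) = λ^2 - 2λ - 3 = 0.
Eigenvalues λ = 3, -1.
For λ=3: (A-λI) row 2 is [8, -4], so an eigenvector is (-1, -2).
For λ=-1: (A-λI) row 1 is [4, 0], so an eigenvector is (0, 1).
General solution: K_1e^(3t)(-1,-2) + K_2e^(-t)(0,1).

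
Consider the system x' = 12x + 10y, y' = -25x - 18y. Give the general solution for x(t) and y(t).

x(t) = -c_1e^(-3t)sin(5t) + c_1e^(-3t)cos(5t) + c_2e^(-3t)sin(5t) + c_2e^(-3t)cos(5t), y(t) = c_1e^(-3t)sin(5t) - 2c_1e^(-3t)cos(5t) - 2c_2e^(-3t)sin(5t) - c_2e^(-3t)cos(5t)

Coefficient matrix A = [[12, 10], [-25, -18]].
Characteristic polynomial det(A - λI) = λ^2 + 6λ + 34 = 0.
Eigenvalues λ = -3 ± 5i (complex conjugate pair).
For λ=-3+5i: an eigenvector is (1,-2) - i(-1,1) = (1 + i, -2 - i).
A real fundamental pair from Re and Im of e^((-3+5i)t)v: X_1 = e^(-3t)(cos(5t)·(1,-2) + sin(5t)·(-1,1)), X_2 = e^(-3t)(sin(5t)·(1,-2) - cos(5t)·(-1,1)).
General solution: c_1X_1 + c_2X_2.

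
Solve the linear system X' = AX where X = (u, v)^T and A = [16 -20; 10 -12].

Coefficient matrix A = [[16, -20], [10, -12]].
Characteristic polynomial det(A - λI) = λ^2 - 4λ + 8 = 0.
Eigenvalues λ = 2 ± 2i (complex conjugate pair).
For λ=2+2i: an eigenvector is (-1,-1) - i(3,2) = (-1 - 3i, -1 - 2i).
A real fundamental pair from Re and Im of e^((2+2i)t)v: X_1 = e^(2t)(cos(2t)·(-1,-1) + sin(2t)·(3,2)), X_2 = e^(2t)(sin(2t)·(-1,-1) - cos(2t)·(3,2)).
General solution: K_1X_1 + K_2X_2.

u(t) = 3K_1e^(2t)sin(2t) - K_1e^(2t)cos(2t) - K_2e^(2t)sin(2t) - 3K_2e^(2t)cos(2t), v(t) = 2K_1e^(2t)sin(2t) - K_1e^(2t)cos(2t) - K_2e^(2t)sin(2t) - 2K_2e^(2t)cos(2t)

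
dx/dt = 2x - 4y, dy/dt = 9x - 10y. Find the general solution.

Coefficient matrix A = [[2, -4], [9, -10]].
Characteristic polynomial det(A - λI) = λ^2 + 8λ + 16 = 0.
Single eigenvalue λ = -4 with algebraic multiplicity 2.
Eigenvector v = (2,3); generalized eigenvector w with (A-λI)w=v is (-1,-2).
General solution: e^(-4t)[K_1·v + K_2·(t·v + w)].

x(t) = 2K_1e^(-4t) + 2K_2te^(-4t) - K_2e^(-4t), y(t) = 3K_1e^(-4t) + 3K_2te^(-4t) - 2K_2e^(-4t)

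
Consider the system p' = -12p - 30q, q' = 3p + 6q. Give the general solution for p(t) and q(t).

p(t) = -K_1e^(-3t)sin(3t) - 3K_1e^(-3t)cos(3t) - 3K_2e^(-3t)sin(3t) + K_2e^(-3t)cos(3t), q(t) = K_1e^(-3t)cos(3t) + K_2e^(-3t)sin(3t)

Coefficient matrix A = [[-12, -30], [3, 6]].
Characteristic polynomial det(A - λI) = λ^2 + 6λ + 18 = 0.
Eigenvalues λ = -3 ± 3i (complex conjugate pair).
For λ=-3+3i: an eigenvector is (-3,1) - i(-1,0) = (-3 + i, 1).
A real fundamental pair from Re and Im of e^((-3+3i)t)v: X_1 = e^(-3t)(cos(3t)·(-3,1) + sin(3t)·(-1,0)), X_2 = e^(-3t)(sin(3t)·(-3,1) - cos(3t)·(-1,0)).
General solution: K_1X_1 + K_2X_2.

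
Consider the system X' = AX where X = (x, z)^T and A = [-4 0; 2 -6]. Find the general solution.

x(t) = c_1e^(-4t), z(t) = c_1e^(-4t) - c_2e^(-6t)

Coefficient matrix A = [[-4, 0], [2, -6]].
Characteristic polynomial det(A - λI) = λ^2 + 10λ + 24 = 0.
Eigenvalues λ = -4, -6.
For λ=-4: (A-λI) row 2 is [2, -2], so an eigenvector is (1, 1).
For λ=-6: (A-λI) row 1 is [2, 0], so an eigenvector is (0, -1).
General solution: c_1e^(-4t)(1,1) + c_2e^(-6t)(0,-1).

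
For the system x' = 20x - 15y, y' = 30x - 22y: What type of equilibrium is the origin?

stable spiral

A = [[20,-15],[30,-22]]; det(A-λI) = λ^2 + 2λ + 10.
λ = -1 ± 3i: negative real part.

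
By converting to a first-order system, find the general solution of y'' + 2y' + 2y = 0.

Let x_1 = y, x_2 = y'. Then x_1' = x_2 and x_2' = -2x_1 - 2x_2.
A = [[0,1],[-2,-2]]; det(A-λI) = λ^2 + 2λ + 2.
Eigenvalues λ = -1 ± i.

y(t) = c_1e^(-t)cos(t) + c_2e^(-t)sin(t)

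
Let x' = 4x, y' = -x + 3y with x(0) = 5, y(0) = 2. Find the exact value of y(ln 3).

A = [[4,0],[-1,3]]; eigenvalues λ = 4, 3.
Eigenvectors: (1,-1) for λ=4, (0,-1) for λ=3.
From the initial condition, c_1 = 5, c_2 = -7.
y(ln 3) = (5)(3^4)(-1) + (-7)(3^3)(-1) = -216.

-216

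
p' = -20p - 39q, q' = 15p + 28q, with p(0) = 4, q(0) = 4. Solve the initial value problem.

p(t) = -84e^(4t)sin(3t) + 4e^(4t)cos(3t), q(t) = 52e^(4t)sin(3t) + 4e^(4t)cos(3t)

Coefficient matrix A = [[-20, -39], [15, 28]].
Characteristic polynomial det(A - λI) = λ^2 - 8λ + 25 = 0.
Eigenvalues λ = 4 ± 3i (complex conjugate pair).
For λ=4+3i: an eigenvector is (3,-2) - i(2,-1) = (3 - 2i, -2 + i).
A real fundamental pair from Re and Im of e^((4+3i)t)v: X_1 = e^(4t)(cos(3t)·(3,-2) + sin(3t)·(2,-1)), X_2 = e^(4t)(sin(3t)·(3,-2) - cos(3t)·(2,-1)).
General solution: K_1X_1 + K_2X_2.
Applying p(0)=4, q(0)=4 gives K_1=-12, K_2=-20.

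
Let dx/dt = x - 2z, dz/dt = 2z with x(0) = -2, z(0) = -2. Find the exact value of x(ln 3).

A = [[1,-2],[0,2]]; eigenvalues λ = 1, 2.
Eigenvectors: (-1,0) for λ=1, (-2,1) for λ=2.
From the initial condition, c_1 = 6, c_2 = -2.
x(ln 3) = (6)(3^1)(-1) + (-2)(3^2)(-2) = 18.

18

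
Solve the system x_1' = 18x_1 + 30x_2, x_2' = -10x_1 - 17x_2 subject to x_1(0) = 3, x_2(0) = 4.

Coefficient matrix A = [[18, 30], [-10, -17]].
Characteristic polynomial det(A - λI) = λ^2 - λ - 6 = 0.
Eigenvalues λ = -2, 3.
For λ=-2: (A-λI) row 1 is [20, 30], so an eigenvector is (3, -2).
For λ=3: (A-λI) row 1 is [15, 30], so an eigenvector is (-2, 1).
General solution: C_1e^(-2t)(3,-2) + C_2e^(3t)(-2,1).
Applying x_1(0)=3, x_2(0)=4 gives C_1=-11, C_2=-18.

x_1(t) = 36e^(3t) - 33e^(-2t), x_2(t) = -18e^(3t) + 22e^(-2t)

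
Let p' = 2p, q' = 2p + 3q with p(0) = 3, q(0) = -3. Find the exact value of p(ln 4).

48

A = [[2,0],[2,3]]; eigenvalues λ = 3, 2.
Eigenvectors: (0,-1) for λ=3, (1,-2) for λ=2.
From the initial condition, c_1 = -3, c_2 = 3.
p(ln 4) = (-3)(4^3)(0) + (3)(4^2)(1) = 48.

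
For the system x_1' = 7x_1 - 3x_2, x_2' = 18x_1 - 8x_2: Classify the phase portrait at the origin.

saddle

A = [[7,-3],[18,-8]]; det(A-λI) = λ^2 + λ - 2.
λ = 1, -2: opposite signs.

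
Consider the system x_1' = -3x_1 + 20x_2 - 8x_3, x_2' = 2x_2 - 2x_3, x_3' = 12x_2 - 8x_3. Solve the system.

x_1(t) = K_1e^(-3t) + 4K_2e^(-2t) + 4K_3e^(-4t), x_2(t) = K_2e^(-2t) + K_3e^(-4t), x_3(t) = 2K_2e^(-2t) + 3K_3e^(-4t)

Coefficient matrix A = [[-3, 20, -8], [0, 2, -2], [0, 12, -8]].
det(A - λI) = 0 gives eigenvalues λ = -3, -2, -4.
For λ=-3: eigenvector (1,0,0).
For λ=-2: eigenvector (4,1,2).
For λ=-4: eigenvector (4,1,3).
General solution: K_1e^(-3t)(1,0,0) + K_2e^(-2t)(4,1,2) + K_3e^(-4t)(4,1,3).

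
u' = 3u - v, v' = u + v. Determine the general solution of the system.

u(t) = -K_1e^(2t) - K_2te^(2t), v(t) = -K_1e^(2t) - K_2te^(2t) + K_2e^(2t)

Coefficient matrix A = [[3, -1], [1, 1]].
Characteristic polynomial det(A - λI) = λ^2 - 4λ + 4 = 0.
Single eigenvalue λ = 2 with algebraic multiplicity 2.
Eigenvector v = (-1,-1); generalized eigenvector w with (A-λI)w=v is (0,1).
General solution: e^(2t)[K_1·v + K_2·(t·v + w)].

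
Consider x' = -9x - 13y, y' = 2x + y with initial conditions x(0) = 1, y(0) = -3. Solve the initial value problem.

x(t) = 34e^(-4t)sin(t) + e^(-4t)cos(t), y(t) = -13e^(-4t)sin(t) - 3e^(-4t)cos(t)

Coefficient matrix A = [[-9, -13], [2, 1]].
Characteristic polynomial det(A - λI) = λ^2 + 8λ + 17 = 0.
Eigenvalues λ = -4 ± i (complex conjugate pair).
For λ=-4+i: an eigenvector is (-3,1) - i(2,-1) = (-3 - 2i, 1 + i).
A real fundamental pair from Re and Im of e^((-4+i)t)v: X_1 = e^(-4t)(cos(t)·(-3,1) + sin(t)·(2,-1)), X_2 = e^(-4t)(sin(t)·(-3,1) - cos(t)·(2,-1)).
General solution: K_1X_1 + K_2X_2.
Applying x(0)=1, y(0)=-3 gives K_1=5, K_2=-8.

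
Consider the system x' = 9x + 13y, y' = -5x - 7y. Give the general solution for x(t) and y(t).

x(t) = -2C_1e^(t)sin(t) + 3C_1e^(t)cos(t) + 3C_2e^(t)sin(t) + 2C_2e^(t)cos(t), y(t) = C_1e^(t)sin(t) - 2C_1e^(t)cos(t) - 2C_2e^(t)sin(t) - C_2e^(t)cos(t)

Coefficient matrix A = [[9, 13], [-5, -7]].
Characteristic polynomial det(A - λI) = λ^2 - 2λ + 2 = 0.
Eigenvalues λ = 1 ± i (complex conjugate pair).
For λ=1+i: an eigenvector is (3,-2) - i(-2,1) = (3 + 2i, -2 - i).
A real fundamental pair from Re and Im of e^((1+i)t)v: X_1 = e^(t)(cos(t)·(3,-2) + sin(t)·(-2,1)), X_2 = e^(t)(sin(t)·(3,-2) - cos(t)·(-2,1)).
General solution: C_1X_1 + C_2X_2.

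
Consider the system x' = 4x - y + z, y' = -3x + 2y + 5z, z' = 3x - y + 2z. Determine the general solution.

Coefficient matrix A = [[4, -1, 1], [-3, 2, 5], [3, -1, 2]].
det(A - λI) = 0 gives eigenvalues λ = 1, 3, 4.
For λ=1: eigenvector (-1,-3,0).
For λ=3: eigenvector (1,2,1).
For λ=4: eigenvector (1,1,1).
General solution: C_1e^(t)(-1,-3,0) + C_2e^(3t)(1,2,1) + C_3e^(4t)(1,1,1).

x(t) = -C_1e^(t) + C_2e^(3t) + C_3e^(4t), y(t) = -3C_1e^(t) + 2C_2e^(3t) + C_3e^(4t), z(t) = C_2e^(3t) + C_3e^(4t)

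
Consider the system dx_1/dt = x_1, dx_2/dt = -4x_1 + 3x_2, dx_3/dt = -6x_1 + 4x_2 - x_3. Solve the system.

Coefficient matrix A = [[1, 0, 0], [-4, 3, 0], [-6, 4, -1]].
det(A - λI) = 0 gives eigenvalues λ = 1, 3, -1.
For λ=1: eigenvector (1,2,1).
For λ=3: eigenvector (0,1,1).
For λ=-1: eigenvector (0,0,1).
General solution: c_1e^(t)(1,2,1) + c_2e^(3t)(0,1,1) + c_3e^(-t)(0,0,1).

x_1(t) = c_1e^(t), x_2(t) = 2c_1e^(t) + c_2e^(3t), x_3(t) = c_1e^(t) + c_2e^(3t) + c_3e^(-t)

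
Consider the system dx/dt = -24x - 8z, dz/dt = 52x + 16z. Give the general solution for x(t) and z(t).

x(t) = -c_1e^(-4t)sin(4t) - c_1e^(-4t)cos(4t) - c_2e^(-4t)sin(4t) + c_2e^(-4t)cos(4t), z(t) = 2c_1e^(-4t)sin(4t) + 3c_1e^(-4t)cos(4t) + 3c_2e^(-4t)sin(4t) - 2c_2e^(-4t)cos(4t)

Coefficient matrix A = [[-24, -8], [52, 16]].
Characteristic polynomial det(A - λI) = λ^2 + 8λ + 32 = 0.
Eigenvalues λ = -4 ± 4i (complex conjugate pair).
For λ=-4+4i: an eigenvector is (-1,3) - i(-1,2) = (-1 + i, 3 - 2i).
A real fundamental pair from Re and Im of e^((-4+4i)t)v: X_1 = e^(-4t)(cos(4t)·(-1,3) + sin(4t)·(-1,2)), X_2 = e^(-4t)(sin(4t)·(-1,3) - cos(4t)·(-1,2)).
General solution: c_1X_1 + c_2X_2.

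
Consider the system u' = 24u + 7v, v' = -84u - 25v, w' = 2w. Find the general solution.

Coefficient matrix A = [[24, 7, 0], [-84, -25, 0], [0, 0, 2]].
det(A - λI) = 0 gives eigenvalues λ = -4, 3, 2.
For λ=-4: eigenvector (-1,4,0).
For λ=3: eigenvector (1,-3,0).
For λ=2: eigenvector (0,0,1).
General solution: c_1e^(-4t)(-1,4,0) + c_2e^(3t)(1,-3,0) + c_3e^(2t)(0,0,1).

u(t) = -c_1e^(-4t) + c_2e^(3t), v(t) = 4c_1e^(-4t) - 3c_2e^(3t), w(t) = c_3e^(2t)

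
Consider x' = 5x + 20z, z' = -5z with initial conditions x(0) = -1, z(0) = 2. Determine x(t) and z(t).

Coefficient matrix A = [[5, 20], [0, -5]].
Characteristic polynomial det(A - λI) = λ^2 - 25 = 0.
Eigenvalues λ = 5, -5.
For λ=5: (A-λI) row 1 is [0, 20], so an eigenvector is (-1, 0).
For λ=-5: (A-λI) row 1 is [10, 20], so an eigenvector is (-2, 1).
General solution: C_1e^(5t)(-1,0) + C_2e^(-5t)(-2,1).
Applying x(0)=-1, z(0)=2 gives C_1=-3, C_2=2.

x(t) = 3e^(5t) - 4e^(-5t), z(t) = 2e^(-5t)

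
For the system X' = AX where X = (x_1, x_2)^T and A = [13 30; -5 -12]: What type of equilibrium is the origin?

saddle

A = [[13,30],[-5,-12]]; det(A-λI) = λ^2 - λ - 6.
λ = -2, 3: opposite signs.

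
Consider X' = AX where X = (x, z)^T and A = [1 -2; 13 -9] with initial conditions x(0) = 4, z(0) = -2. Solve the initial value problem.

x(t) = 24e^(-4t)sin(t) + 4e^(-4t)cos(t), z(t) = 62e^(-4t)sin(t) - 2e^(-4t)cos(t)

Coefficient matrix A = [[1, -2], [13, -9]].
Characteristic polynomial det(A - λI) = λ^2 + 8λ + 17 = 0.
Eigenvalues λ = -4 ± i (complex conjugate pair).
For λ=-4+i: an eigenvector is (-1,-3) - i(1,2) = (-1 - i, -3 - 2i).
A real fundamental pair from Re and Im of e^((-4+i)t)v: X_1 = e^(-4t)(cos(t)·(-1,-3) + sin(t)·(1,2)), X_2 = e^(-4t)(sin(t)·(-1,-3) - cos(t)·(1,2)).
General solution: K_1X_1 + K_2X_2.
Applying x(0)=4, z(0)=-2 gives K_1=10, K_2=-14.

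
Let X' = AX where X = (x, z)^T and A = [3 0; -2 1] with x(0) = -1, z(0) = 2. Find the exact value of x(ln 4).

A = [[3,0],[-2,1]]; eigenvalues λ = 3, 1.
Eigenvectors: (-1,1) for λ=3, (0,1) for λ=1.
From the initial condition, c_1 = 1, c_2 = 1.
x(ln 4) = (1)(4^3)(-1) + (1)(4^1)(0) = -64.

-64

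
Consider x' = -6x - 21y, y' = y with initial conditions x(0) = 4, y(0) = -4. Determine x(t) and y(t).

x(t) = 12e^(t) - 8e^(-6t), y(t) = -4e^(t)

Coefficient matrix A = [[-6, -21], [0, 1]].
Characteristic polynomial det(A - λI) = λ^2 + 5λ - 6 = 0.
Eigenvalues λ = 1, -6.
For λ=1: (A-λI) row 1 is [-7, -21], so an eigenvector is (3, -1).
For λ=-6: (A-λI) row 1 is [0, -21], so an eigenvector is (1, 0).
General solution: C_1e^(t)(3,-1) + C_2e^(-6t)(1,0).
Applying x(0)=4, y(0)=-4 gives C_1=4, C_2=-8.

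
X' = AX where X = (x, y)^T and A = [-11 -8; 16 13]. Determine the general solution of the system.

Coefficient matrix A = [[-11, -8], [16, 13]].
Characteristic polynomial det(A - λI) = λ^2 - 2λ - 15 = 0.
Eigenvalues λ = -3, 5.
For λ=-3: (A-λI) row 1 is [-8, -8], so an eigenvector is (1, -1).
For λ=5: (A-λI) row 1 is [-16, -8], so an eigenvector is (1, -2).
General solution: C_1e^(-3t)(1,-1) + C_2e^(5t)(1,-2).

x(t) = C_1e^(-3t) + C_2e^(5t), y(t) = -C_1e^(-3t) - 2C_2e^(5t)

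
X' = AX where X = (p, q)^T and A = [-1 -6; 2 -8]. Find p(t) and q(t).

p(t) = 3c_1e^(-5t) - 2c_2e^(-4t), q(t) = 2c_1e^(-5t) - c_2e^(-4t)

Coefficient matrix A = [[-1, -6], [2, -8]].
Characteristic polynomial det(A - λI) = λ^2 + 9λ + 20 = 0.
Eigenvalues λ = -5, -4.
For λ=-5: (A-λI) row 1 is [4, -6], so an eigenvector is (3, 2).
For λ=-4: (A-λI) row 1 is [3, -6], so an eigenvector is (-2, -1).
General solution: c_1e^(-5t)(3,2) + c_2e^(-4t)(-2,-1).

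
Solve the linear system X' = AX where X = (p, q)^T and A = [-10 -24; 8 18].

Coefficient matrix A = [[-10, -24], [8, 18]].
Characteristic polynomial det(A - λI) = λ^2 - 8λ + 12 = 0.
Eigenvalues λ = 2, 6.
For λ=2: (A-λI) row 1 is [-12, -24], so an eigenvector is (-2, 1).
For λ=6: (A-λI) row 1 is [-16, -24], so an eigenvector is (-3, 2).
General solution: C_1e^(2t)(-2,1) + C_2e^(6t)(-3,2).

p(t) = -2C_1e^(2t) - 3C_2e^(6t), q(t) = C_1e^(2t) + 2C_2e^(6t)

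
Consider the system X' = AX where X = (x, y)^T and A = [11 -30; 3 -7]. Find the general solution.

Coefficient matrix A = [[11, -30], [3, -7]].
Characteristic polynomial det(A - λI) = λ^2 - 4λ + 13 = 0.
Eigenvalues λ = 2 ± 3i (complex conjugate pair).
For λ=2+3i: an eigenvector is (-1,0) - i(-3,-1) = (-1 + 3i, 0 + i).
A real fundamental pair from Re and Im of e^((2+3i)t)v: X_1 = e^(2t)(cos(3t)·(-1,0) + sin(3t)·(-3,-1)), X_2 = e^(2t)(sin(3t)·(-1,0) - cos(3t)·(-3,-1)).
General solution: C_1X_1 + C_2X_2.

x(t) = -3C_1e^(2t)sin(3t) - C_1e^(2t)cos(3t) - C_2e^(2t)sin(3t) + 3C_2e^(2t)cos(3t), y(t) = -C_1e^(2t)sin(3t) + C_2e^(2t)cos(3t)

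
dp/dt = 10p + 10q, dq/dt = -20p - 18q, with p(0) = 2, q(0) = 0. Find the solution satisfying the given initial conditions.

Coefficient matrix A = [[10, 10], [-20, -18]].
Characteristic polynomial det(A - λI) = λ^2 + 8λ + 20 = 0.
Eigenvalues λ = -4 ± 2i (complex conjugate pair).
For λ=-4+2i: an eigenvector is (1,-1) - i(2,-3) = (1 - 2i, -1 + 3i).
A real fundamental pair from Re and Im of e^((-4+2i)t)v: X_1 = e^(-4t)(cos(2t)·(1,-1) + sin(2t)·(2,-3)), X_2 = e^(-4t)(sin(2t)·(1,-1) - cos(2t)·(2,-3)).
General solution: C_1X_1 + C_2X_2.
Applying p(0)=2, q(0)=0 gives C_1=6, C_2=2.

p(t) = 14e^(-4t)sin(2t) + 2e^(-4t)cos(2t), q(t) = -20e^(-4t)sin(2t)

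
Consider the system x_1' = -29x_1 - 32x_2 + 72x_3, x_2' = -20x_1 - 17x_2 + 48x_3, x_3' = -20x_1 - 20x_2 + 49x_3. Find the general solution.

Coefficient matrix A = [[-29, -32, 72], [-20, -17, 48], [-20, -20, 49]].
det(A - λI) = 0 gives eigenvalues λ = 3, -1, 1.
For λ=3: eigenvector (1,-1,0).
For λ=-1: eigenvector (4,1,2).
For λ=1: eigenvector (12,0,5).
General solution: C_1e^(3t)(1,-1,0) + C_2e^(-t)(4,1,2) + C_3e^(t)(12,0,5).

x_1(t) = C_1e^(3t) + 4C_2e^(-t) + 12C_3e^(t), x_2(t) = -C_1e^(3t) + C_2e^(-t), x_3(t) = 2C_2e^(-t) + 5C_3e^(t)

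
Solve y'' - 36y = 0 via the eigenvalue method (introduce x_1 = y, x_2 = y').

y(t) = C_1e^(6t) + C_2e^(-6t)

Let x_1 = y, x_2 = y'. Then x_1' = x_2 and x_2' = 36x_1.
A = [[0,1],[36,0]]; det(A-λI) = λ^2 - 36.
Eigenvalues λ = 6, -6 with eigenvectors (1,6), (1,-6).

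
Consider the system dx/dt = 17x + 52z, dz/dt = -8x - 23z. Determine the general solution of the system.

x(t) = 2c_1e^(-3t)sin(4t) + 3c_1e^(-3t)cos(4t) + 3c_2e^(-3t)sin(4t) - 2c_2e^(-3t)cos(4t), z(t) = -c_1e^(-3t)sin(4t) - c_1e^(-3t)cos(4t) - c_2e^(-3t)sin(4t) + c_2e^(-3t)cos(4t)

Coefficient matrix A = [[17, 52], [-8, -23]].
Characteristic polynomial det(A - λI) = λ^2 + 6λ + 25 = 0.
Eigenvalues λ = -3 ± 4i (complex conjugate pair).
For λ=-3+4i: an eigenvector is (3,-1) - i(2,-1) = (3 - 2i, -1 + i).
A real fundamental pair from Re and Im of e^((-3+4i)t)v: X_1 = e^(-3t)(cos(4t)·(3,-1) + sin(4t)·(2,-1)), X_2 = e^(-3t)(sin(4t)·(3,-1) - cos(4t)·(2,-1)).
General solution: c_1X_1 + c_2X_2.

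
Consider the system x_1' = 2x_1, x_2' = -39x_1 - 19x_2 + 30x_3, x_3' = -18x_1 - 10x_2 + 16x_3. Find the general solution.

Coefficient matrix A = [[2, 0, 0], [-39, -19, 30], [-18, -10, 16]].
det(A - λI) = 0 gives eigenvalues λ = 1, 2, -4.
For λ=1: eigenvector (0,-3,-2).
For λ=2: eigenvector (1,1,2).
For λ=-4: eigenvector (0,2,1).
General solution: c_1e^(t)(0,-3,-2) + c_2e^(2t)(1,1,2) + c_3e^(-4t)(0,2,1).

x_1(t) = c_2e^(2t), x_2(t) = -3c_1e^(t) + c_2e^(2t) + 2c_3e^(-4t), x_3(t) = -2c_1e^(t) + 2c_2e^(2t) + c_3e^(-4t)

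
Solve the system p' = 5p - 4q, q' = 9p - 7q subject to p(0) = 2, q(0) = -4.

p(t) = 28te^(-t) + 2e^(-t), q(t) = 42te^(-t) - 4e^(-t)

Coefficient matrix A = [[5, -4], [9, -7]].
Characteristic polynomial det(A - λI) = λ^2 + 2λ + 1 = 0.
Single eigenvalue λ = -1 with algebraic multiplicity 2.
Eigenvector v = (2,3); generalized eigenvector w with (A-λI)w=v is (1,1).
General solution: e^(-t)[c_1·v + c_2·(t·v + w)].
Applying p(0)=2, q(0)=-4 gives c_1=-6, c_2=14.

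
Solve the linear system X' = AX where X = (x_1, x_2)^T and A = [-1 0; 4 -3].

x_1(t) = -C_1e^(-t), x_2(t) = -2C_1e^(-t) - C_2e^(-3t)

Coefficient matrix A = [[-1, 0], [4, -3]].
Characteristic polynomial det(A - λI) = λ^2 + 4λ + 3 = 0.
Eigenvalues λ = -1, -3.
For λ=-1: (A-λI) row 2 is [4, -2], so an eigenvector is (-1, -2).
For λ=-3: (A-λI) row 1 is [2, 0], so an eigenvector is (0, -1).
General solution: C_1e^(-t)(-1,-2) + C_2e^(-3t)(0,-1).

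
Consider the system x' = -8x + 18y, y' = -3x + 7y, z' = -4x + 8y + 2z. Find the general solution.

Coefficient matrix A = [[-8, 18, 0], [-3, 7, 0], [-4, 8, 2]].
det(A - λI) = 0 gives eigenvalues λ = -2, 1, 2.
For λ=-2: eigenvector (3,1,1).
For λ=1: eigenvector (2,1,0).
For λ=2: eigenvector (0,0,1).
General solution: K_1e^(-2t)(3,1,1) + K_2e^(t)(2,1,0) + K_3e^(2t)(0,0,1).

x(t) = 3K_1e^(-2t) + 2K_2e^(t), y(t) = K_1e^(-2t) + K_2e^(t), z(t) = K_1e^(-2t) + K_3e^(2t)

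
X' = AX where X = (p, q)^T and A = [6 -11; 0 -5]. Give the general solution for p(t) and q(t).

Coefficient matrix A = [[6, -11], [0, -5]].
Characteristic polynomial det(A - λI) = λ^2 - λ - 30 = 0.
Eigenvalues λ = -5, 6.
For λ=-5: (A-λI) row 1 is [11, -11], so an eigenvector is (-1, -1).
For λ=6: (A-λI) row 1 is [0, -11], so an eigenvector is (1, 0).
General solution: C_1e^(-5t)(-1,-1) + C_2e^(6t)(1,0).

p(t) = -C_1e^(-5t) + C_2e^(6t), q(t) = -C_1e^(-5t)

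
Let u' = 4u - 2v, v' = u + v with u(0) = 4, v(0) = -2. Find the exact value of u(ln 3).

A = [[4,-2],[1,1]]; eigenvalues λ = 2, 3.
Eigenvectors: (-1,-1) for λ=2, (-2,-1) for λ=3.
From the initial condition, c_1 = 8, c_2 = -6.
u(ln 3) = (8)(3^2)(-1) + (-6)(3^3)(-2) = 252.

252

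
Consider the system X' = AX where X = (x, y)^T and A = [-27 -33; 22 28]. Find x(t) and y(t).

x(t) = c_1e^(6t) + 3c_2e^(-5t), y(t) = -c_1e^(6t) - 2c_2e^(-5t)

Coefficient matrix A = [[-27, -33], [22, 28]].
Characteristic polynomial det(A - λI) = λ^2 - λ - 30 = 0.
Eigenvalues λ = 6, -5.
For λ=6: (A-λI) row 1 is [-33, -33], so an eigenvector is (1, -1).
For λ=-5: (A-λI) row 1 is [-22, -33], so an eigenvector is (3, -2).
General solution: c_1e^(6t)(1,-1) + c_2e^(-5t)(3,-2).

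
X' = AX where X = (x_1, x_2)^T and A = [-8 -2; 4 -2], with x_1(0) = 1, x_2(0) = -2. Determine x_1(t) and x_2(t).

x_1(t) = e^(-4t), x_2(t) = -2e^(-4t)

Coefficient matrix A = [[-8, -2], [4, -2]].
Characteristic polynomial det(A - λI) = λ^2 + 10λ + 24 = 0.
Eigenvalues λ = -6, -4.
For λ=-6: (A-λI) row 1 is [-2, -2], so an eigenvector is (-1, 1).
For λ=-4: (A-λI) row 1 is [-4, -2], so an eigenvector is (1, -2).
General solution: c_1e^(-6t)(-1,1) + c_2e^(-4t)(1,-2).
Applying x_1(0)=1, x_2(0)=-2 gives c_1=0, c_2=1.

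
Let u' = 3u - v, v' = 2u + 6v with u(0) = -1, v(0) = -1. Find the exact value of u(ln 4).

A = [[3,-1],[2,6]]; eigenvalues λ = 4, 5.
Eigenvectors: (-1,1) for λ=4, (-1,2) for λ=5.
From the initial condition, c_1 = 3, c_2 = -2.
u(ln 4) = (3)(4^4)(-1) + (-2)(4^5)(-1) = 1280.

1280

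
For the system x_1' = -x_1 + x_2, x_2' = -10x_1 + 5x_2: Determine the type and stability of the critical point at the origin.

A = [[-1,1],[-10,5]]; det(A-λI) = λ^2 - 4λ + 5.
λ = 2 ± i: positive real part.

unstable spiral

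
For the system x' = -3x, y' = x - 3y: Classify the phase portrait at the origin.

stable improper node

A = [[-3,0],[1,-3]]; det(A-λI) = λ^2 + 6λ + 9.
repeated λ = -3 with a single eigenvector.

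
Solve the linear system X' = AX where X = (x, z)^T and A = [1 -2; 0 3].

Coefficient matrix A = [[1, -2], [0, 3]].
Characteristic polynomial det(A - λI) = λ^2 - 4λ + 3 = 0.
Eigenvalues λ = 3, 1.
For λ=3: (A-λI) row 1 is [-2, -2], so an eigenvector is (-1, 1).
For λ=1: (A-λI) row 1 is [0, -2], so an eigenvector is (1, 0).
General solution: K_1e^(3t)(-1,1) + K_2e^(t)(1,0).

x(t) = -K_1e^(3t) + K_2e^(t), z(t) = K_1e^(3t)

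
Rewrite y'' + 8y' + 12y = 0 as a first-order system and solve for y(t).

Let x_1 = y, x_2 = y'. Then x_1' = x_2 and x_2' = -12x_1 - 8x_2.
A = [[0,1],[-12,-8]]; det(A-λI) = λ^2 + 8λ + 12.
Eigenvalues λ = -6, -2 with eigenvectors (1,-6), (1,-2).

y(t) = C_1e^(-6t) + C_2e^(-2t)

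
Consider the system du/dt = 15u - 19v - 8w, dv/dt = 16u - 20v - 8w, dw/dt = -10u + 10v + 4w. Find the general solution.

u(t) = C_1e^(-t) + C_2e^(-4t) - C_3e^(4t), v(t) = C_2e^(-4t) - C_3e^(4t), w(t) = 2C_1e^(-t) + C_3e^(4t)

Coefficient matrix A = [[15, -19, -8], [16, -20, -8], [-10, 10, 4]].
det(A - λI) = 0 gives eigenvalues λ = -1, -4, 4.
For λ=-1: eigenvector (1,0,2).
For λ=-4: eigenvector (1,1,0).
For λ=4: eigenvector (-1,-1,1).
General solution: C_1e^(-t)(1,0,2) + C_2e^(-4t)(1,1,0) + C_3e^(4t)(-1,-1,1).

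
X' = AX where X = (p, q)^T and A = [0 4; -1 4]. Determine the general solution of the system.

Coefficient matrix A = [[0, 4], [-1, 4]].
Characteristic polynomial det(A - λI) = λ^2 - 4λ + 4 = 0.
Single eigenvalue λ = 2 with algebraic multiplicity 2.
Eigenvector v = (-2,-1); generalized eigenvector w with (A-λI)w=v is (1,0).
General solution: e^(2t)[K_1·v + K_2·(t·v + w)].

p(t) = -2K_1e^(2t) - 2K_2te^(2t) + K_2e^(2t), q(t) = -K_1e^(2t) - K_2te^(2t)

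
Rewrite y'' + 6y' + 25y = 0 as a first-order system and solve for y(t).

y(t) = C_1e^(-3t)cos(4t) + C_2e^(-3t)sin(4t)

Let x_1 = y, x_2 = y'. Then x_1' = x_2 and x_2' = -25x_1 - 6x_2.
A = [[0,1],[-25,-6]]; det(A-λI) = λ^2 + 6λ + 25.
Eigenvalues λ = -3 ± 4i.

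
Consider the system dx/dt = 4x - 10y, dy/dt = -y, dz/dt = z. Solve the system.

Coefficient matrix A = [[4, -10, 0], [0, -1, 0], [0, 0, 1]].
det(A - λI) = 0 gives eigenvalues λ = 4, -1, 1.
For λ=4: eigenvector (-1,0,0).
For λ=-1: eigenvector (2,1,0).
For λ=1: eigenvector (0,0,1).
General solution: c_1e^(4t)(-1,0,0) + c_2e^(-t)(2,1,0) + c_3e^(t)(0,0,1).

x(t) = -c_1e^(4t) + 2c_2e^(-t), y(t) = c_2e^(-t), z(t) = c_3e^(t)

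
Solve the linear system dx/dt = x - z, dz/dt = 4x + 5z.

x(t) = K_1e^(3t) + K_2te^(3t), z(t) = -2K_1e^(3t) - 2K_2te^(3t) - K_2e^(3t)

Coefficient matrix A = [[1, -1], [4, 5]].
Characteristic polynomial det(A - λI) = λ^2 - 6λ + 9 = 0.
Single eigenvalue λ = 3 with algebraic multiplicity 2.
Eigenvector v = (1,-2); generalized eigenvector w with (A-λI)w=v is (0,-1).
General solution: e^(3t)[K_1·v + K_2·(t·v + w)].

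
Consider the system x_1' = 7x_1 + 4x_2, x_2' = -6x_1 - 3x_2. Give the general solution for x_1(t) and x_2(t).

x_1(t) = -K_1e^(3t) + 2K_2e^(t), x_2(t) = K_1e^(3t) - 3K_2e^(t)

Coefficient matrix A = [[7, 4], [-6, -3]].
Characteristic polynomial det(A - λI) = λ^2 - 4λ + 3 = 0.
Eigenvalues λ = 3, 1.
For λ=3: (A-λI) row 1 is [4, 4], so an eigenvector is (-1, 1).
For λ=1: (A-λI) row 1 is [6, 4], so an eigenvector is (2, -3).
General solution: K_1e^(3t)(-1,1) + K_2e^(t)(2,-3).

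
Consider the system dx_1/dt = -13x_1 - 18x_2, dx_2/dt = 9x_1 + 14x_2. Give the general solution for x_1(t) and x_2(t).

x_1(t) = -c_1e^(5t) - 2c_2e^(-4t), x_2(t) = c_1e^(5t) + c_2e^(-4t)

Coefficient matrix A = [[-13, -18], [9, 14]].
Characteristic polynomial det(A - λI) = λ^2 - λ - 20 = 0.
Eigenvalues λ = 5, -4.
For λ=5: (A-λI) row 1 is [-18, -18], so an eigenvector is (-1, 1).
For λ=-4: (A-λI) row 1 is [-9, -18], so an eigenvector is (-2, 1).
General solution: c_1e^(5t)(-1,1) + c_2e^(-4t)(-2,1).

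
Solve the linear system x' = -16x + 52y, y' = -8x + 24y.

Coefficient matrix A = [[-16, 52], [-8, 24]].
Characteristic polynomial det(A - λI) = λ^2 - 8λ + 32 = 0.
Eigenvalues λ = 4 ± 4i (complex conjugate pair).
For λ=4+4i: an eigenvector is (-3,-1) - i(2,1) = (-3 - 2i, -1 - i).
A real fundamental pair from Re and Im of e^((4+4i)t)v: X_1 = e^(4t)(cos(4t)·(-3,-1) + sin(4t)·(2,1)), X_2 = e^(4t)(sin(4t)·(-3,-1) - cos(4t)·(2,1)).
General solution: c_1X_1 + c_2X_2.

x(t) = 2c_1e^(4t)sin(4t) - 3c_1e^(4t)cos(4t) - 3c_2e^(4t)sin(4t) - 2c_2e^(4t)cos(4t), y(t) = c_1e^(4t)sin(4t) - c_1e^(4t)cos(4t) - c_2e^(4t)sin(4t) - c_2e^(4t)cos(4t)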